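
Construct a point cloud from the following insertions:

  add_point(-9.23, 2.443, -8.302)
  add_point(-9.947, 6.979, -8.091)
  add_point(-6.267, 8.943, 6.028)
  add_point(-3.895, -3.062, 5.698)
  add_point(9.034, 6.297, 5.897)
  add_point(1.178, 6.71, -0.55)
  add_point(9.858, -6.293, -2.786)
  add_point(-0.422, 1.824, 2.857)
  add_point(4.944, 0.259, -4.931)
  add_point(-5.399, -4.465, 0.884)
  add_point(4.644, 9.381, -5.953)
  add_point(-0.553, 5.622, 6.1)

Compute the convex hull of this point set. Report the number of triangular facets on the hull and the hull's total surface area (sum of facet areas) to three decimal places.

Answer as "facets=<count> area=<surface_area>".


facets=16 area=937.045

Extreme-point indices: [0, 1, 2, 3, 4, 6, 8, 9, 10, 11] — 10 of 12 on the boundary.

Facet areas (half cross-product norm):
  f1: (p0, p10, p1) → 34.3406
  f2: (p0, p9, p6) → 93.8591
  f3: (p4, p10, p6) → 94.9190
  f4: (p2, p10, p1) → 100.6679
  f5: (p2, p0, p1) → 33.5229
  f6: (p2, p0, p9) → 83.6817
  f7: (p2, p4, p10) → 94.0196
  f8: (p2, p4, p11) → 17.8744
  f9: (p8, p10, p6) → 22.4822
  f10: (p8, p0, p6) → 42.5459
  f11: (p8, p0, p10) → 66.2252
  f12: (p3, p4, p11) → 40.5749
  f13: (p3, p2, p11) → 30.3928
  f14: (p3, p2, p9) → 31.1683
  f15: (p3, p9, p6) → 41.3296
  f16: (p3, p4, p6) → 109.4404
Σ area = 937.045

Euler characteristic 10−24+16 = 2 ✓


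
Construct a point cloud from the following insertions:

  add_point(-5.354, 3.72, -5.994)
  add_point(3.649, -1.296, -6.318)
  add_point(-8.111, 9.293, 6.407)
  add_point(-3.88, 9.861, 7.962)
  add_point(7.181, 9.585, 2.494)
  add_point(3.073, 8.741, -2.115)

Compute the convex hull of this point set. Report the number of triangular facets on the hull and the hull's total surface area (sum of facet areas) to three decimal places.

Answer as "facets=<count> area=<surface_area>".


Hull vertices (6/6): indices [0, 1, 2, 3, 4, 5].

Area of each hull facet:
  f1: (p3, p1, p2) → 44.5475
  f2: (p3, p1, p4) → 88.9037
  f3: (p0, p1, p2) → 65.6411
  f4: (p5, p1, p4) → 31.4708
  f5: (p5, p0, p1) → 48.4442
  f6: (p5, p0, p2) → 68.2279
  f7: (p5, p3, p2) → 27.1477
  f8: (p5, p3, p4) → 37.1302
Σ area = 411.513

Euler: V−E+F = 6−12+8 = 2.

facets=8 area=411.513


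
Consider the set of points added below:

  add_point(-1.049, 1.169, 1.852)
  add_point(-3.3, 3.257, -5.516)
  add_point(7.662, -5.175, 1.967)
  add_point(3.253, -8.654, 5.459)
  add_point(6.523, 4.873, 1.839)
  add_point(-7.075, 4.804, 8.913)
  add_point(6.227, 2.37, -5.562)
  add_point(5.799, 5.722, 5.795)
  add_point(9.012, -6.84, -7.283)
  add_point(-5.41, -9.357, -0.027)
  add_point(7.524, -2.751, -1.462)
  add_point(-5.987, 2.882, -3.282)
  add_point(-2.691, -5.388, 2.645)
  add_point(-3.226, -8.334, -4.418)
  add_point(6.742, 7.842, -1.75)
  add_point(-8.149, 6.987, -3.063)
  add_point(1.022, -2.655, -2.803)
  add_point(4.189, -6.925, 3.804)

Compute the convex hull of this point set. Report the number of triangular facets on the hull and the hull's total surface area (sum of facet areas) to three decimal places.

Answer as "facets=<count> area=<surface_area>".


facets=20 area=959.315

12 of the 18 inputs are extreme points: [1, 2, 3, 4, 5, 6, 7, 8, 9, 13, 14, 15].

Facet areas (half cross-product norm):
  f1: (p5, p9, p15) → 95.8757
  f2: (p14, p5, p15) → 90.2653
  f3: (p13, p9, p15) → 40.4488
  f4: (p13, p9, p8) → 24.2549
  f5: (p3, p9, p8) → 71.8529
  f6: (p3, p5, p9) → 83.5655
  f7: (p6, p14, p8) → 17.2602
  f8: (p1, p13, p15) → 32.4670
  f9: (p1, p13, p8) → 73.0339
  f10: (p1, p6, p8) → 43.4091
  f11: (p1, p14, p15) → 36.7783
  f12: (p1, p6, p14) → 32.0000
  f13: (p7, p14, p5) → 48.9158
  f14: (p7, p3, p5) → 94.3147
  f15: (p2, p7, p3) → 37.8139
  f16: (p2, p3, p8) → 26.8770
  f17: (p2, p14, p8) → 64.1617
  f18: (p4, p7, p14) → 7.5377
  f19: (p4, p2, p14) → 18.1750
  f20: (p4, p2, p7) → 20.3079
Σ area = 959.315

Check V−E+F: 12 − 30 + 20 = 2.


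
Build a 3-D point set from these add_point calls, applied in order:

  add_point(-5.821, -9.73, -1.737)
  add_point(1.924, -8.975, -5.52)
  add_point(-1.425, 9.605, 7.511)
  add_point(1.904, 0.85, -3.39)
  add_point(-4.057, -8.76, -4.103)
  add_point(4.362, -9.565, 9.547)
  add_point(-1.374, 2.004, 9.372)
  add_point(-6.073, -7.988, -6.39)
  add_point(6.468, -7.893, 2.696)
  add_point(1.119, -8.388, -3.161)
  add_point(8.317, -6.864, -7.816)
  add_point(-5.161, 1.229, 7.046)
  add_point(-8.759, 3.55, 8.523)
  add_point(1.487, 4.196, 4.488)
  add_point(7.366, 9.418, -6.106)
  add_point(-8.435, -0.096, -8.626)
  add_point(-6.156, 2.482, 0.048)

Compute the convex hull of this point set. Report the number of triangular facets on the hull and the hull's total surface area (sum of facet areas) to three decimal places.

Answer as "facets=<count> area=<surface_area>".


facets=18 area=1215.898

Hull vertices (11/17): indices [0, 1, 2, 5, 6, 7, 8, 10, 12, 14, 15].

Per-facet area ½‖(b−a)×(c−a)‖:
  f1: (p5, p0, p12) → 121.7698
  f2: (p15, p0, p12) → 98.0835
  f3: (p1, p5, p10) → 53.3731
  f4: (p1, p5, p0) → 63.2055
  f5: (p6, p5, p12) → 38.6228
  f6: (p8, p5, p10) → 7.0950
  f7: (p14, p15, p10) → 134.5405
  f8: (p14, p8, p10) → 87.9103
  f9: (p14, p8, p5) → 55.1509
  f10: (p7, p15, p0) → 17.2541
  f11: (p7, p1, p0) → 19.7799
  f12: (p7, p15, p10) → 60.9243
  f13: (p7, p1, p10) → 16.6609
  f14: (p2, p14, p5) → 162.5786
  f15: (p2, p6, p5) → 24.3495
  f16: (p2, p6, p12) → 28.9076
  f17: (p2, p15, p12) → 83.8477
  f18: (p2, p14, p15) → 141.8439
Σ area = 1215.898

Check V−E+F: 11 − 27 + 18 = 2.


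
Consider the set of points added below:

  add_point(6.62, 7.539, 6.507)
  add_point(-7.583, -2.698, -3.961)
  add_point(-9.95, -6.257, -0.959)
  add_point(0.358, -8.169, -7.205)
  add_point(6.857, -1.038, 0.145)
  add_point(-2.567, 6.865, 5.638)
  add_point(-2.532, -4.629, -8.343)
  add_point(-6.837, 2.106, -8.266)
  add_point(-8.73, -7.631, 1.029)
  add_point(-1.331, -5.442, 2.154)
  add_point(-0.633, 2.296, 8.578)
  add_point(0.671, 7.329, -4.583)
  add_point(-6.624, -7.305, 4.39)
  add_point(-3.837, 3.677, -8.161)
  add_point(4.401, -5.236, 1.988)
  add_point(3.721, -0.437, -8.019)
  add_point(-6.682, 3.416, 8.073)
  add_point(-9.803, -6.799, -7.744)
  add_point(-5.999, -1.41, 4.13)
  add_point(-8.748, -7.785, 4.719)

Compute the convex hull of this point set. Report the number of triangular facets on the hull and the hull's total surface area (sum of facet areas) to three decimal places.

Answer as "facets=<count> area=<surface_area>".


Hull vertices (17/20): indices [0, 2, 3, 4, 5, 6, 7, 8, 10, 11, 12, 13, 14, 15, 16, 17, 19].

Area of each hull facet:
  f1: (p14, p0, p4) → 25.1240
  f2: (p17, p19, p2) → 8.0897
  f3: (p17, p7, p2) → 31.9973
  f4: (p17, p7, p6) → 29.2490
  f5: (p16, p7, p2) → 77.6051
  f6: (p16, p19, p2) → 35.5617
  f7: (p15, p0, p4) → 40.7679
  f8: (p15, p11, p0) → 55.7505
  f9: (p10, p14, p0) → 51.1771
  f10: (p10, p16, p0) → 21.5019
  f11: (p10, p16, p19) → 36.6354
  f12: (p3, p14, p19) → 69.2644
  f13: (p3, p17, p6) → 16.7699
  f14: (p3, p15, p6) → 17.6515
  f15: (p3, p14, p4) → 27.0785
  f16: (p3, p15, p4) → 37.1270
  f17: (p5, p11, p0) → 48.5055
  f18: (p5, p16, p0) → 19.5618
  f19: (p5, p11, p7) → 52.6237
  f20: (p5, p16, p7) → 45.1121
  f21: (p13, p11, p7) → 6.0770
  f22: (p13, p15, p11) → 27.6537
  f23: (p13, p7, p6) → 13.4916
  f24: (p13, p15, p6) → 28.7308
  f25: (p12, p14, p19) → 0.8948
  f26: (p12, p10, p19) → 10.6259
  f27: (p12, p10, p14) → 57.8974
  f28: (p8, p17, p19) → 2.2327
  f29: (p8, p3, p19) → 16.7871
  f30: (p8, p3, p17) → 44.7947
Σ area = 956.340

Euler characteristic 17−45+30 = 2 ✓

facets=30 area=956.340


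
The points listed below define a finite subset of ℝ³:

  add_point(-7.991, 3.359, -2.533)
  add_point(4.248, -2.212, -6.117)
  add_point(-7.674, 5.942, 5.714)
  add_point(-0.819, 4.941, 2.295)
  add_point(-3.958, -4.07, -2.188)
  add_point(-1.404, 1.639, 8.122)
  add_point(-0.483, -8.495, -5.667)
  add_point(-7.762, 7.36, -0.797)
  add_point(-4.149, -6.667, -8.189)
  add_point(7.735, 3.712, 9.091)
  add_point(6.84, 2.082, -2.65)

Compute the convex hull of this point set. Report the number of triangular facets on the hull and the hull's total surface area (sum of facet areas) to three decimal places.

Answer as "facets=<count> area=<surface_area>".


10 of the 11 inputs are extreme points: [0, 1, 2, 4, 5, 6, 7, 8, 9, 10].

Facet areas (half cross-product norm):
  f1: (p5, p6, p9) → 79.6760
  f2: (p1, p6, p9) → 61.4188
  f3: (p4, p5, p6) → 30.1352
  f4: (p2, p7, p9) → 51.4046
  f5: (p2, p5, p9) → 27.7282
  f6: (p2, p7, p0) → 14.2758
  f7: (p2, p4, p5) → 47.4006
  f8: (p8, p7, p0) → 10.0360
  f9: (p8, p1, p7) → 75.4605
  f10: (p8, p1, p6) → 18.8008
  f11: (p8, p4, p6) → 14.7255
  f12: (p8, p2, p0) → 38.4923
  f13: (p8, p2, p4) → 23.7992
  f14: (p10, p7, p9) → 92.5370
  f15: (p10, p1, p9) → 26.2247
  f16: (p10, p1, p7) → 47.4694
Σ area = 659.585

Check V−E+F: 10 − 24 + 16 = 2.

facets=16 area=659.585


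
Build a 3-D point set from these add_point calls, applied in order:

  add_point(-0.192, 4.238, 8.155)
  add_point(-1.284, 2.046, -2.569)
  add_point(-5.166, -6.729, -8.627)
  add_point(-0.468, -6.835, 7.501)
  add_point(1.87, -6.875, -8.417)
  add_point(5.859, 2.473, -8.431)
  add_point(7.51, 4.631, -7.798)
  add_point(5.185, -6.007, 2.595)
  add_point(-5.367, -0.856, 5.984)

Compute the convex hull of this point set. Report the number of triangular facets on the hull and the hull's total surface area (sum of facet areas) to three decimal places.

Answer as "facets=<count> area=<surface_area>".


9 of the 9 inputs are extreme points: [0, 1, 2, 3, 4, 5, 6, 7, 8].

Triangle areas on the boundary:
  f1: (p7, p4, p6) → 71.8159
  f2: (p1, p2, p8) → 55.9932
  f3: (p1, p2, p6) → 58.5394
  f4: (p5, p4, p6) → 4.7024
  f5: (p5, p2, p6) → 6.0709
  f6: (p5, p2, p4) → 33.1952
  f7: (p0, p7, p6) → 94.6582
  f8: (p0, p1, p8) → 36.5470
  f9: (p0, p1, p6) → 54.3357
  f10: (p3, p0, p8) → 29.8372
  f11: (p3, p0, p7) → 41.6095
  f12: (p3, p2, p8) → 61.6341
  f13: (p3, p2, p4) → 56.2571
  f14: (p3, p7, p4) → 39.8374
Σ area = 645.033

Euler characteristic 9−21+14 = 2 ✓

facets=14 area=645.033


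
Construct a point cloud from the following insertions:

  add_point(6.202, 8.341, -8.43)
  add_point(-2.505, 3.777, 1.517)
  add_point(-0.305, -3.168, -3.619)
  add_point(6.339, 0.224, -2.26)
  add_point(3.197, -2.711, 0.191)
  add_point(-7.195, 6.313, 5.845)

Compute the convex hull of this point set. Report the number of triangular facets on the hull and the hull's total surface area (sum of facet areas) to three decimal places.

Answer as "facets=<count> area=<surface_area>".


Extreme-point indices: [0, 2, 3, 4, 5] — 5 of 6 on the boundary.

Area of each hull facet:
  f1: (p0, p3, p5) → 86.2092
  f2: (p2, p0, p5) → 105.5551
  f3: (p2, p0, p3) → 37.5678
  f4: (p4, p3, p5) → 35.4324
  f5: (p4, p2, p5) → 38.2757
  f6: (p4, p2, p3) → 12.7674
Σ area = 315.808

Euler: V−E+F = 5−9+6 = 2.

facets=6 area=315.808


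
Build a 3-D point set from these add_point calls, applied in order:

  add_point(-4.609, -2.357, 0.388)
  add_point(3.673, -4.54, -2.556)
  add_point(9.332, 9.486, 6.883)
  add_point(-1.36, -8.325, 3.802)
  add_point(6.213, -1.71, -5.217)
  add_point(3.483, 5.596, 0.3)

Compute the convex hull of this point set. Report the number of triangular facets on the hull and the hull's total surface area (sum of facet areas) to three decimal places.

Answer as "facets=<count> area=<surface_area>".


6 of the 6 inputs are extreme points: [0, 1, 2, 3, 4, 5].

Triangle areas on the boundary:
  f1: (p3, p2, p0) → 73.7886
  f2: (p5, p2, p0) → 38.3924
  f3: (p5, p4, p0) → 51.2041
  f4: (p5, p4, p2) → 38.9871
  f5: (p1, p3, p0) → 31.0249
  f6: (p1, p4, p0) → 17.6916
  f7: (p1, p3, p2) → 79.0396
  f8: (p1, p4, p2) → 38.7581
Σ area = 368.886

Check V−E+F: 6 − 12 + 8 = 2.

facets=8 area=368.886


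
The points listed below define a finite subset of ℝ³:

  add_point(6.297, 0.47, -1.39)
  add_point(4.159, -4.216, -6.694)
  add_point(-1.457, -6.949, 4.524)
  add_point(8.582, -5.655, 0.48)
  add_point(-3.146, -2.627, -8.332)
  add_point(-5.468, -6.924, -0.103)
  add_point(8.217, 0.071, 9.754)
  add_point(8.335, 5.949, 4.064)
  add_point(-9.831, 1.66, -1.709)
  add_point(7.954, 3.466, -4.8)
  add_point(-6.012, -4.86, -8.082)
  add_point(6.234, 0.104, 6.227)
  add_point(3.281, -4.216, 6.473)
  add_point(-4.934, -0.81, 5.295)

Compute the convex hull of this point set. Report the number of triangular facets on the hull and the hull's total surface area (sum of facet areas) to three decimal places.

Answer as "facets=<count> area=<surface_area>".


Hull vertices (12/14): indices [1, 2, 3, 4, 5, 6, 7, 8, 9, 10, 12, 13].

Facet areas (half cross-product norm):
  f1: (p6, p7, p3) → 43.5724
  f2: (p9, p7, p8) → 83.1802
  f3: (p9, p7, p3) → 47.0803
  f4: (p13, p2, p6) → 45.8044
  f5: (p13, p7, p8) → 63.4343
  f6: (p13, p6, p7) → 56.1533
  f7: (p12, p6, p3) → 29.7324
  f8: (p12, p2, p3) → 23.1189
  f9: (p12, p2, p6) → 4.5282
  f10: (p1, p9, p3) → 36.2480
  f11: (p5, p2, p3) → 31.5907
  f12: (p5, p1, p3) → 51.0208
  f13: (p5, p1, p10) → 41.7841
  f14: (p5, p10, p8) → 36.8058
  f15: (p5, p13, p8) → 34.0793
  f16: (p5, p13, p2) → 21.0825
  f17: (p4, p1, p9) → 32.2625
  f18: (p4, p1, p10) → 11.0515
  f19: (p4, p9, p8) → 66.8379
  f20: (p4, p10, p8) → 17.9710
Σ area = 777.338

Check V−E+F: 12 − 30 + 20 = 2.

facets=20 area=777.338


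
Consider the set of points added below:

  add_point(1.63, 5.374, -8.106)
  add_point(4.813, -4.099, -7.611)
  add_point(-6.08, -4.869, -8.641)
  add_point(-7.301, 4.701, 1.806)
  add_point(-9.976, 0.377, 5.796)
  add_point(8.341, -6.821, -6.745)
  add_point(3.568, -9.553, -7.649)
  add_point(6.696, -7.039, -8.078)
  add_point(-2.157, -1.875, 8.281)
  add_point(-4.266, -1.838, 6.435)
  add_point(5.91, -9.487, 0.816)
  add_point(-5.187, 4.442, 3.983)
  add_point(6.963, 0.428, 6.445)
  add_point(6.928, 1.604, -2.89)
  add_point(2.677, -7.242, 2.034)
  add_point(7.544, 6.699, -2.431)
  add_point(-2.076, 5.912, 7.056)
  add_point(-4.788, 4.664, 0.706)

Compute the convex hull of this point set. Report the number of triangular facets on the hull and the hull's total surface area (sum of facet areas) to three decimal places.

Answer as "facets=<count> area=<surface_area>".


facets=20 area=958.496

Extreme-point indices: [0, 2, 3, 4, 5, 6, 7, 8, 10, 12, 15, 16] — 12 of 18 on the boundary.

Per-facet area ½‖(b−a)×(c−a)‖:
  f1: (p12, p15, p5) → 73.8439
  f2: (p0, p15, p5) → 55.9190
  f3: (p16, p12, p15) → 56.3948
  f4: (p16, p0, p15) → 56.1474
  f5: (p8, p16, p4) → 32.0170
  f6: (p8, p16, p12) → 36.2981
  f7: (p10, p12, p5) → 47.4801
  f8: (p10, p6, p5) → 22.5550
  f9: (p10, p8, p12) → 53.7425
  f10: (p10, p8, p4) → 47.7894
  f11: (p10, p2, p4) → 122.0805
  f12: (p10, p6, p2) → 44.7437
  f13: (p3, p2, p4) → 45.9194
  f14: (p3, p0, p2) → 78.1359
  f15: (p3, p16, p4) → 24.2386
  f16: (p3, p16, p0) → 50.0799
  f17: (p7, p6, p2) → 19.7889
  f18: (p7, p0, p2) → 73.8894
  f19: (p7, p6, p5) → 3.4483
  f20: (p7, p0, p5) → 13.9843
Σ area = 958.496

Euler: V−E+F = 12−30+20 = 2.


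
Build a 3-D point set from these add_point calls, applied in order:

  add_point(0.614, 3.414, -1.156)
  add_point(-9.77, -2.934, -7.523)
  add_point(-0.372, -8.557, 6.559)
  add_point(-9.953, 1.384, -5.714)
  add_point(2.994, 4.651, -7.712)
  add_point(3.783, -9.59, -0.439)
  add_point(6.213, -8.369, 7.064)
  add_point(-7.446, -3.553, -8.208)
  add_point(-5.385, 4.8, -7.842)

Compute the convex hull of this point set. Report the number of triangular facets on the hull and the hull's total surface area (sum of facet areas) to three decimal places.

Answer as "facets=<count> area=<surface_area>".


Points on the hull: [0, 1, 2, 3, 4, 5, 6, 7, 8] (9 of 9).

Triangle areas on the boundary:
  f1: (p4, p5, p6) → 60.8212
  f2: (p0, p8, p3) → 27.3435
  f3: (p0, p4, p6) → 47.1411
  f4: (p0, p4, p8) → 28.1392
  f5: (p1, p8, p3) → 13.3444
  f6: (p2, p0, p3) → 83.4117
  f7: (p2, p0, p6) → 47.0978
  f8: (p2, p1, p3) → 41.7897
  f9: (p2, p5, p6) → 24.3899
  f10: (p2, p1, p5) → 68.0740
  f11: (p7, p4, p5) → 92.5073
  f12: (p7, p1, p5) → 14.0804
  f13: (p7, p4, p8) → 35.1809
  f14: (p7, p1, p8) → 10.7624
Σ area = 594.083

Euler characteristic 9−21+14 = 2 ✓

facets=14 area=594.083


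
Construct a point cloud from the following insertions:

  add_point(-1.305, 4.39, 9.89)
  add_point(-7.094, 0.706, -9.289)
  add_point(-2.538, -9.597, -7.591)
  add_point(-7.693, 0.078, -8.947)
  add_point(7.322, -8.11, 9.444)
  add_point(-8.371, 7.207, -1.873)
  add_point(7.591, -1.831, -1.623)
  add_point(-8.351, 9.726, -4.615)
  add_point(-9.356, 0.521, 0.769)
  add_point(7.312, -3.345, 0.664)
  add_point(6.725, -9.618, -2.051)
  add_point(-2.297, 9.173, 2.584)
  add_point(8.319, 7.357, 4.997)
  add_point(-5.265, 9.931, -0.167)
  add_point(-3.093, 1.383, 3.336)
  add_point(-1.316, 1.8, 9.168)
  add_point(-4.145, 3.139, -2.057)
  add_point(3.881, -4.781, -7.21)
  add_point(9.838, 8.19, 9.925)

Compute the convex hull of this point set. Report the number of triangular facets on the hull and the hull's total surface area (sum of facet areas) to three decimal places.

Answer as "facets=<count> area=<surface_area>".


facets=28 area=1192.116

16 of the 19 inputs are extreme points: [0, 1, 2, 3, 4, 5, 6, 7, 8, 10, 11, 12, 13, 15, 17, 18].

Facet areas (half cross-product norm):
  f1: (p4, p10, p18) → 94.4601
  f2: (p2, p4, p8) → 138.8231
  f3: (p2, p4, p10) → 52.2340
  f4: (p17, p7, p1) → 57.7917
  f5: (p17, p2, p10) → 30.5798
  f6: (p17, p2, p1) → 44.6877
  f7: (p0, p4, p18) → 86.0777
  f8: (p3, p2, p8) → 54.4975
  f9: (p3, p2, p1) → 4.8544
  f10: (p3, p7, p8) → 46.5830
  f11: (p3, p7, p1) → 4.4778
  f12: (p6, p10, p18) → 43.2807
  f13: (p6, p17, p10) → 24.9430
  f14: (p15, p4, p8) → 71.0004
  f15: (p15, p0, p8) → 14.9963
  f16: (p15, p0, p4) → 12.3106
  f17: (p5, p7, p8) → 6.1011
  f18: (p5, p0, p8) → 46.0633
  f19: (p13, p7, p18) → 19.1473
  f20: (p13, p5, p7) → 8.2452
  f21: (p13, p5, p0) → 26.1772
  f22: (p12, p17, p7) → 151.9623
  f23: (p12, p6, p17) → 24.7570
  f24: (p12, p7, p18) → 36.2490
  f25: (p12, p6, p18) → 21.2205
  f26: (p11, p0, p18) → 51.6206
  f27: (p11, p13, p18) → 6.7469
  f28: (p11, p13, p0) → 12.2281
Σ area = 1192.116

Check V−E+F: 16 − 42 + 28 = 2.


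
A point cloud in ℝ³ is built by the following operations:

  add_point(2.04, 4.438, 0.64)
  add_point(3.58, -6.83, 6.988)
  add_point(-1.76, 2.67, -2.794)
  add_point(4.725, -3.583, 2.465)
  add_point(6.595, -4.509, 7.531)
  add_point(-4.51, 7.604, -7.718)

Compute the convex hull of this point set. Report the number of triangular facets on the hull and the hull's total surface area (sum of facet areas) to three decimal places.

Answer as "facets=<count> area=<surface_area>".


Points on the hull: [0, 1, 2, 3, 4, 5] (6 of 6).

Triangle areas on the boundary:
  f1: (p0, p1, p5) → 52.5912
  f2: (p0, p1, p4) → 23.3432
  f3: (p3, p1, p4) → 10.0562
  f4: (p3, p0, p5) → 38.0861
  f5: (p3, p0, p4) → 21.0776
  f6: (p2, p1, p5) → 0.8103
  f7: (p2, p3, p5) → 11.7017
  f8: (p2, p3, p1) → 23.3002
Σ area = 180.967

Euler: V−E+F = 6−12+8 = 2.

facets=8 area=180.967


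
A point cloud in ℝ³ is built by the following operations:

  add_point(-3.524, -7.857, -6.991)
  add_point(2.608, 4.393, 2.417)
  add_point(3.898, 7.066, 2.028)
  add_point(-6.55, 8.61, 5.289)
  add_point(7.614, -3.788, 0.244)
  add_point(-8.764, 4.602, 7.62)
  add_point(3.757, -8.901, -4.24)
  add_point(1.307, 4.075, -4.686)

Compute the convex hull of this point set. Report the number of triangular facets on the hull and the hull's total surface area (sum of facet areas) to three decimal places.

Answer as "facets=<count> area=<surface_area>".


facets=10 area=575.893

Hull vertices (7/8): indices [0, 2, 3, 4, 5, 6, 7].

Per-facet area ½‖(b−a)×(c−a)‖:
  f1: (p3, p0, p5) → 51.0888
  f2: (p7, p3, p0) → 85.9645
  f3: (p6, p4, p5) → 77.2344
  f4: (p6, p0, p5) → 77.9610
  f5: (p6, p7, p4) → 43.7536
  f6: (p6, p7, p0) → 49.2514
  f7: (p2, p4, p5) → 80.2008
  f8: (p2, p3, p5) → 25.6076
  f9: (p2, p7, p4) → 41.7594
  f10: (p2, p7, p3) → 43.0711
Σ area = 575.893

Euler characteristic 7−15+10 = 2 ✓


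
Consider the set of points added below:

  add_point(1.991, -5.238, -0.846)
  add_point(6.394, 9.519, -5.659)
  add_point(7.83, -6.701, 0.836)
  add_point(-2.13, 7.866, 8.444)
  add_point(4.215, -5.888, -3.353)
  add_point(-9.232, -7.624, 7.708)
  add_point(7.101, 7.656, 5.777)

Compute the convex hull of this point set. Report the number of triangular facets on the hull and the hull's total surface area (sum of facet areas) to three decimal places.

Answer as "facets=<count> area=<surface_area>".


facets=8 area=716.571

6 of the 7 inputs are extreme points: [1, 2, 3, 4, 5, 6].

Facet areas (half cross-product norm):
  f1: (p3, p1, p5) → 136.0655
  f2: (p4, p2, p5) → 48.9276
  f3: (p4, p1, p5) → 131.4447
  f4: (p4, p1, p2) → 43.4006
  f5: (p6, p2, p5) → 138.9940
  f6: (p6, p3, p5) → 76.2079
  f7: (p6, p1, p2) → 87.0085
  f8: (p6, p3, p1) → 54.5224
Σ area = 716.571

Euler: V−E+F = 6−12+8 = 2.


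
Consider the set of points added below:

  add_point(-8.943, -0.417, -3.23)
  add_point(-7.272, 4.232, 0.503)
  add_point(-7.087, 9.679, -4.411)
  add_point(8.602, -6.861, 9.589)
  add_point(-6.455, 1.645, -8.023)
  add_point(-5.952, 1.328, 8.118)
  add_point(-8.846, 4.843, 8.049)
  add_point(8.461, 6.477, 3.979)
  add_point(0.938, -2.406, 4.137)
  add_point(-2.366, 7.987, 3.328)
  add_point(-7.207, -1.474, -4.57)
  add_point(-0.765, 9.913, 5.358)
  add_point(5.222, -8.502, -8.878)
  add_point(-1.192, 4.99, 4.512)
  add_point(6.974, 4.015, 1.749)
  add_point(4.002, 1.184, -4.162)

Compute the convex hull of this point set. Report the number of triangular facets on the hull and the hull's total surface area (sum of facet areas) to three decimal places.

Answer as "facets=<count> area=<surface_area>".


facets=18 area=1059.093

Points on the hull: [0, 2, 3, 4, 5, 6, 7, 10, 11, 12, 15] (11 of 16).

Facet areas (half cross-product norm):
  f1: (p12, p3, p0) → 158.8605
  f2: (p6, p11, p3) → 96.9450
  f3: (p2, p6, p0) → 61.1158
  f4: (p2, p6, p11) → 56.1986
  f5: (p7, p11, p3) → 69.1771
  f6: (p7, p12, p3) → 130.0104
  f7: (p7, p2, p11) → 53.4933
  f8: (p5, p3, p0) → 96.7625
  f9: (p5, p6, p0) → 26.9626
  f10: (p5, p6, p3) → 14.0156
  f11: (p4, p2, p0) → 25.4985
  f12: (p4, p2, p12) → 50.6443
  f13: (p15, p2, p12) → 59.1361
  f14: (p15, p7, p12) → 39.7736
  f15: (p15, p7, p2) → 74.5716
  f16: (p10, p12, p0) → 5.2139
  f17: (p10, p4, p0) → 5.5840
  f18: (p10, p4, p12) → 35.1299
Σ area = 1059.093

Euler: V−E+F = 11−27+18 = 2.


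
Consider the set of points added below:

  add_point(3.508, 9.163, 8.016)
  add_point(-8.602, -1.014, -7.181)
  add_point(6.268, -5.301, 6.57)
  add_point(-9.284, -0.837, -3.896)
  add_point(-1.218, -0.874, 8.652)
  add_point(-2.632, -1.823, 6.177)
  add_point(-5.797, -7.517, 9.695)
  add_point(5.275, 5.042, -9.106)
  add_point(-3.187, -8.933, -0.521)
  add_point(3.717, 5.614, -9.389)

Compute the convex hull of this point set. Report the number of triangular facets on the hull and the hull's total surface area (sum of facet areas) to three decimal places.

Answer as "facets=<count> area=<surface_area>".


Points on the hull: [0, 1, 2, 3, 6, 7, 8, 9] (8 of 10).

Per-facet area ½‖(b−a)×(c−a)‖:
  f1: (p6, p0, p3) → 140.0160
  f2: (p6, p0, p2) → 93.6028
  f3: (p1, p0, p3) → 29.7580
  f4: (p1, p9, p0) → 125.4858
  f5: (p7, p1, p9) → 9.3564
  f6: (p7, p0, p2) → 123.1008
  f7: (p7, p9, p0) → 14.8991
  f8: (p8, p6, p2) → 60.2149
  f9: (p8, p7, p2) → 108.6100
  f10: (p8, p7, p1) → 88.8335
  f11: (p8, p6, p3) → 56.7117
  f12: (p8, p1, p3) → 17.7329
Σ area = 868.322

Euler characteristic 8−18+12 = 2 ✓

facets=12 area=868.322


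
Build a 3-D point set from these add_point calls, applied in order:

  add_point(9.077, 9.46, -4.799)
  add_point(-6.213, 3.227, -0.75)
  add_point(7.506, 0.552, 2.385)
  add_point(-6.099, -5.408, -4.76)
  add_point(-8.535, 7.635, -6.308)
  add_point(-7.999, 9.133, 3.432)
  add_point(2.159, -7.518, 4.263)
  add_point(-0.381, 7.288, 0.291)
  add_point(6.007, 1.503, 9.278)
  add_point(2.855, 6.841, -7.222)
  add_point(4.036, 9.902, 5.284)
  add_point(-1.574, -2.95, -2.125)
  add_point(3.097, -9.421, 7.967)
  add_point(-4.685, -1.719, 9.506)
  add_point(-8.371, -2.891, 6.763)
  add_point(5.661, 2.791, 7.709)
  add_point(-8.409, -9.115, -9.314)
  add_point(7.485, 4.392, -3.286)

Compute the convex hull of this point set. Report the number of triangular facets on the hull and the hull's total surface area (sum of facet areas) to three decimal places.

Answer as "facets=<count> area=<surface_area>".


Extreme-point indices: [0, 2, 4, 5, 8, 9, 10, 12, 13, 14, 16, 17] — 12 of 18 on the boundary.

Facet areas (half cross-product norm):
  f1: (p9, p0, p4) → 24.0682
  f2: (p9, p16, p4) → 97.0711
  f3: (p9, p16, p0) → 39.2869
  f4: (p17, p16, p0) → 42.4798
  f5: (p17, p16, p12) → 175.4890
  f6: (p5, p0, p4) → 86.6538
  f7: (p5, p10, p0) → 65.5957
  f8: (p8, p10, p0) → 51.9476
  f9: (p2, p8, p0) → 34.9157
  f10: (p2, p8, p12) → 39.7971
  f11: (p2, p17, p0) → 12.7140
  f12: (p2, p17, p12) → 23.2292
  f13: (p14, p16, p12) → 113.7507
  f14: (p14, p16, p4) → 125.2968
  f15: (p14, p5, p4) → 61.1825
  f16: (p13, p5, p10) → 75.5432
  f17: (p13, p8, p10) → 52.9800
  f18: (p13, p14, p5) → 29.4247
  f19: (p13, p8, p12) → 54.3148
  f20: (p13, p14, p12) → 25.0519
Σ area = 1230.793

Euler: V−E+F = 12−30+20 = 2.

facets=20 area=1230.793


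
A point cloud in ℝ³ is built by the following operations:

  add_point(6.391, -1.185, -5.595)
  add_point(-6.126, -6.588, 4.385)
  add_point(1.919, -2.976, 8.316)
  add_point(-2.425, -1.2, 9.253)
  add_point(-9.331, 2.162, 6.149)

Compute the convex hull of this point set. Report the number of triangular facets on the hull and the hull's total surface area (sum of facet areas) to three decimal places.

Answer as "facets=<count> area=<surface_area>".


Extreme-point indices: [0, 1, 2, 3, 4] — 5 of 5 on the boundary.

Triangle areas on the boundary:
  f1: (p1, p0, p4) → 79.9495
  f2: (p3, p0, p4) → 71.1464
  f3: (p3, p1, p4) → 31.8202
  f4: (p2, p1, p0) → 70.8050
  f5: (p2, p3, p0) → 32.0396
  f6: (p2, p3, p1) → 19.4777
Σ area = 305.238

Euler: V−E+F = 5−9+6 = 2.

facets=6 area=305.238


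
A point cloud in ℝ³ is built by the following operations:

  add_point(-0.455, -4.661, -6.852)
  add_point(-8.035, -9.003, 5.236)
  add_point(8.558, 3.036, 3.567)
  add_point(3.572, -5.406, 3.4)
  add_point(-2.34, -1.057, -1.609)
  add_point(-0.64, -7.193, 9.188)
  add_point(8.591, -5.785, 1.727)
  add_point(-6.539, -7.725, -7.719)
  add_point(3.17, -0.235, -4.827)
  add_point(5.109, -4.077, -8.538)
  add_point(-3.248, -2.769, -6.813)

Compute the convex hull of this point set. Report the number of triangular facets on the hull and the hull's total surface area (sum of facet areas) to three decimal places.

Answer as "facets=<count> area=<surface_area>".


9 of the 11 inputs are extreme points: [1, 2, 4, 5, 6, 7, 8, 9, 10].

Per-facet area ½‖(b−a)×(c−a)‖:
  f1: (p9, p2, p6) → 49.4047
  f2: (p5, p6, p1) → 46.9145
  f3: (p5, p2, p1) → 55.0270
  f4: (p5, p2, p6) → 53.8451
  f5: (p7, p6, p1) → 107.0201
  f6: (p7, p9, p6) → 65.8565
  f7: (p7, p10, p1) → 39.4263
  f8: (p7, p10, p9) → 24.0845
  f9: (p4, p2, p1) → 70.0314
  f10: (p4, p10, p1) → 32.0475
  f11: (p8, p9, p2) → 24.7556
  f12: (p8, p10, p9) → 20.2678
  f13: (p8, p4, p2) → 33.6604
  f14: (p8, p4, p10) → 17.0993
Σ area = 639.441

Check V−E+F: 9 − 21 + 14 = 2.

facets=14 area=639.441


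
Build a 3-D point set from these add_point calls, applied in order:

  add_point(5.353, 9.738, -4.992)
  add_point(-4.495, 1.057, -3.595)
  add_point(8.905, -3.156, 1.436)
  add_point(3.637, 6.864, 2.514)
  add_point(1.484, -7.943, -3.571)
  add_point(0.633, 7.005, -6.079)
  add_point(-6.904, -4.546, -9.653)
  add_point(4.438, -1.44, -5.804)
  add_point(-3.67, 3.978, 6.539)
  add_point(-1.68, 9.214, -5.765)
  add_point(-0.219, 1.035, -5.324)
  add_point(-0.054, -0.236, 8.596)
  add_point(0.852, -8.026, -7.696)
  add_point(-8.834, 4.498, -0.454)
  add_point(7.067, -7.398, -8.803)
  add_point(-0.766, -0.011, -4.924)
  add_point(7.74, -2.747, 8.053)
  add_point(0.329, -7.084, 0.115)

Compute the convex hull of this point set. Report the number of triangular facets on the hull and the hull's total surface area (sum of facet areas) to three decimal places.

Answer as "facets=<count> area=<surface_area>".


facets=22 area=953.163

13 of the 18 inputs are extreme points: [0, 2, 3, 4, 6, 8, 9, 11, 12, 13, 14, 16, 17].

Per-facet area ½‖(b−a)×(c−a)‖:
  f1: (p14, p0, p2) → 82.8837
  f2: (p14, p6, p0) → 121.0765
  f3: (p9, p6, p13) → 64.9816
  f4: (p9, p6, p0) → 48.6313
  f5: (p16, p0, p2) → 47.1158
  f6: (p16, p14, p2) → 17.1981
  f7: (p17, p6, p13) → 76.5309
  f8: (p17, p11, p13) → 70.5381
  f9: (p17, p16, p11) → 43.0053
  f10: (p8, p11, p13) → 18.8201
  f11: (p8, p9, p13) → 43.8757
  f12: (p12, p14, p6) → 16.8789
  f13: (p12, p17, p6) → 34.1608
  f14: (p4, p16, p14) → 53.1748
  f15: (p4, p17, p16) → 19.6508
  f16: (p4, p12, p14) → 13.2365
  f17: (p4, p12, p17) → 3.9119
  f18: (p3, p16, p11) → 40.6226
  f19: (p3, p8, p11) → 25.9640
  f20: (p3, p16, p0) → 37.3667
  f21: (p3, p9, p0) → 28.8940
  f22: (p3, p8, p9) → 44.6446
Σ area = 953.163

Check V−E+F: 13 − 33 + 22 = 2.


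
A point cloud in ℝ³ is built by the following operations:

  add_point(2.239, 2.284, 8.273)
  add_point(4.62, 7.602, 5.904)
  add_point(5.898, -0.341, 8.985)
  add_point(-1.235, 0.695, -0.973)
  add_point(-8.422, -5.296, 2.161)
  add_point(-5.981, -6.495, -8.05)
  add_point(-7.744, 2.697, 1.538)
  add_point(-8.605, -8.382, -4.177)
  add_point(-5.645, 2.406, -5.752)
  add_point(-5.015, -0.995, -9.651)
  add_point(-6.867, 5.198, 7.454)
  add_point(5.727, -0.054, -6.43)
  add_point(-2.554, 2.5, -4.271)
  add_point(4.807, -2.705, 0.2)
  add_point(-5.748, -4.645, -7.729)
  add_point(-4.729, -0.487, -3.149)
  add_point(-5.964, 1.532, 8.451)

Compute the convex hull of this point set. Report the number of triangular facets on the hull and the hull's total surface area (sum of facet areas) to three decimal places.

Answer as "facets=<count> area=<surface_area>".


facets=22 area=788.787

13 of the 17 inputs are extreme points: [0, 1, 2, 4, 5, 6, 7, 8, 9, 10, 11, 13, 16].

Area of each hull facet:
  f1: (p11, p1, p2) → 61.5320
  f2: (p4, p2, p7) → 49.9822
  f3: (p0, p1, p2) → 13.9127
  f4: (p0, p10, p1) → 30.1038
  f5: (p6, p4, p7) → 26.3853
  f6: (p6, p4, p10) → 24.6719
  f7: (p13, p2, p7) → 61.2234
  f8: (p13, p11, p2) → 20.9353
  f9: (p5, p9, p7) → 11.1060
  f10: (p5, p11, p9) → 32.2720
  f11: (p5, p13, p7) → 35.5198
  f12: (p5, p13, p11) → 47.6932
  f13: (p16, p4, p2) → 56.8721
  f14: (p16, p4, p10) → 16.8284
  f15: (p16, p0, p2) → 12.5686
  f16: (p16, p0, p10) → 15.9310
  f17: (p8, p10, p1) → 79.0064
  f18: (p8, p6, p10) → 12.8137
  f19: (p8, p11, p1) → 82.4764
  f20: (p8, p11, p9) → 28.9816
  f21: (p8, p9, p7) → 25.7109
  f22: (p8, p6, p7) → 42.2600
Σ area = 788.787

Euler characteristic 13−33+22 = 2 ✓


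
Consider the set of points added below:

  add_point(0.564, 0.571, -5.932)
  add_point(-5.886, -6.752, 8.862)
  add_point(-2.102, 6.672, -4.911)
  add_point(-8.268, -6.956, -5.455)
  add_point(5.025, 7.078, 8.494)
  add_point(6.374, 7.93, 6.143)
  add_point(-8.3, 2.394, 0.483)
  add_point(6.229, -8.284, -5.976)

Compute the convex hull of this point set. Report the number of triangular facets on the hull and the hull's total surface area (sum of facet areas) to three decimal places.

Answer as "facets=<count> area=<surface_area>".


facets=12 area=820.767

8 of the 8 inputs are extreme points: [0, 1, 2, 3, 4, 5, 6, 7].

Area of each hull facet:
  f1: (p3, p1, p6) → 67.6503
  f2: (p3, p1, p7) → 104.8691
  f3: (p2, p7, p5) → 118.2713
  f4: (p2, p3, p6) → 51.1549
  f5: (p4, p1, p6) → 98.6376
  f6: (p4, p2, p6) → 69.0941
  f7: (p4, p2, p5) → 18.6911
  f8: (p4, p7, p5) → 27.8318
  f9: (p4, p1, p7) → 158.9683
  f10: (p0, p3, p7) → 60.4779
  f11: (p0, p2, p7) → 7.5676
  f12: (p0, p2, p3) → 37.5533
Σ area = 820.767

Euler characteristic 8−18+12 = 2 ✓


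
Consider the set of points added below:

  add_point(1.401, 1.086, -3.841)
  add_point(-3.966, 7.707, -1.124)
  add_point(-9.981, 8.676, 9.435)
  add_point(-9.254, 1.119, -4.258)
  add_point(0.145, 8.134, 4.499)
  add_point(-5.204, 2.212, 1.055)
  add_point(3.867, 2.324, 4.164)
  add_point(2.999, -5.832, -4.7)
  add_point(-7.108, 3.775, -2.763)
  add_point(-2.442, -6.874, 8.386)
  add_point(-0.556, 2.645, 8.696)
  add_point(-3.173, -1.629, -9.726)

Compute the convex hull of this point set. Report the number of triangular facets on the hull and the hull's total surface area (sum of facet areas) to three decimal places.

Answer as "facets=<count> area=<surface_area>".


Extreme-point indices: [0, 1, 2, 3, 4, 6, 7, 9, 10, 11] — 10 of 12 on the boundary.

Facet areas (half cross-product norm):
  f1: (p7, p9, p6) → 68.7179
  f2: (p7, p11, p9) → 61.2849
  f3: (p10, p9, p2) → 50.6574
  f4: (p10, p9, p6) → 30.7199
  f5: (p3, p9, p2) → 116.8438
  f6: (p3, p11, p9) → 70.8429
  f7: (p3, p1, p2) → 54.7870
  f8: (p3, p1, p11) → 38.8366
  f9: (p0, p1, p11) → 35.1672
  f10: (p0, p7, p6) → 29.7275
  f11: (p0, p7, p11) → 27.1362
  f12: (p4, p0, p6) → 29.2441
  f13: (p4, p0, p1) → 31.1512
  f14: (p4, p1, p2) → 38.7568
  f15: (p4, p10, p2) → 37.1424
  f16: (p4, p10, p6) → 19.5243
Σ area = 740.540

Euler characteristic 10−24+16 = 2 ✓

facets=16 area=740.540


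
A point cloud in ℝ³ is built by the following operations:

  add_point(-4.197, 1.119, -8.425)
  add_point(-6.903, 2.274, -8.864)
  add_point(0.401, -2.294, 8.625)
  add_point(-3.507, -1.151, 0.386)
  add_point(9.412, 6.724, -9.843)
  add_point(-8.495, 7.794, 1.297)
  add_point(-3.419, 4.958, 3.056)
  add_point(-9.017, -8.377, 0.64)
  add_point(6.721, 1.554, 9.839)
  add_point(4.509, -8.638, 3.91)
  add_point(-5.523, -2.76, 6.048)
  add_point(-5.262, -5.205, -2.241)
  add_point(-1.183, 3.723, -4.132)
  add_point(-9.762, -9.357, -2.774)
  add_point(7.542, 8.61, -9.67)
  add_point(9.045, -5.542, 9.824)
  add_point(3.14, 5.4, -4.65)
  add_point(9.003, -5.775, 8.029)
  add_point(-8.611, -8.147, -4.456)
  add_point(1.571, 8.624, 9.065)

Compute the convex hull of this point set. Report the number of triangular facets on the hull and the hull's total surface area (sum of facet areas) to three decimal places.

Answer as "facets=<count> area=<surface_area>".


facets=26 area=1242.115

Extreme-point indices: [0, 1, 2, 4, 5, 7, 8, 9, 10, 13, 14, 15, 17, 18, 19] — 15 of 20 on the boundary.

Facet areas (half cross-product norm):
  f1: (p8, p19, p4) → 88.1057
  f2: (p10, p5, p19) → 70.3771
  f3: (p1, p5, p13) → 78.4124
  f4: (p14, p19, p4) → 25.1528
  f5: (p14, p5, p19) → 117.7656
  f6: (p14, p1, p4) → 19.5958
  f7: (p14, p1, p5) → 92.1599
  f8: (p9, p17, p4) → 71.2152
  f9: (p15, p8, p4) → 75.1398
  f10: (p15, p17, p4) → 13.3224
  f11: (p15, p9, p17) → 4.4899
  f12: (p2, p8, p19) → 32.7708
  f13: (p2, p10, p19) → 34.9762
  f14: (p2, p15, p8) → 27.2719
  f15: (p2, p15, p10) → 14.5893
  f16: (p7, p5, p13) → 27.8925
  f17: (p7, p10, p5) → 49.7144
  f18: (p7, p15, p10) → 59.1559
  f19: (p7, p9, p13) → 22.9728
  f20: (p7, p15, p9) → 39.4847
  f21: (p18, p1, p13) → 7.9390
  f22: (p18, p9, p13) → 18.4488
  f23: (p18, p9, p4) → 162.3799
  f24: (p0, p1, p4) → 16.2085
  f25: (p0, p18, p4) → 56.2082
  f26: (p0, p18, p1) → 16.3657
Σ area = 1242.115

Euler characteristic 15−39+26 = 2 ✓


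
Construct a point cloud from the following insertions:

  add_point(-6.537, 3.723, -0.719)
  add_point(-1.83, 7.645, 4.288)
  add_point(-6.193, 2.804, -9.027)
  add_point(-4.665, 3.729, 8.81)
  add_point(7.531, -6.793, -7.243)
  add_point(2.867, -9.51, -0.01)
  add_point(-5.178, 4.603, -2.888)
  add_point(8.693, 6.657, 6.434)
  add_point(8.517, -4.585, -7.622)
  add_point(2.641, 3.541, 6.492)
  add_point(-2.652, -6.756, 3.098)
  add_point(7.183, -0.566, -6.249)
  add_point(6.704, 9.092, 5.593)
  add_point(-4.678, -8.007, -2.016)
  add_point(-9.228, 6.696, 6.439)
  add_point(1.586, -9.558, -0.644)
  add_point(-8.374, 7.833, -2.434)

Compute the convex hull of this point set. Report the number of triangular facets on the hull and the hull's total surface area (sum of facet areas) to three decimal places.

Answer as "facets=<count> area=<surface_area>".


Points on the hull: [2, 3, 4, 5, 7, 8, 10, 11, 12, 13, 14, 15, 16] (13 of 17).

Area of each hull facet:
  f1: (p13, p16, p14) → 72.5152
  f2: (p13, p16, p2) → 55.3252
  f3: (p11, p8, p7) → 23.9422
  f4: (p11, p8, p2) → 28.1217
  f5: (p4, p8, p2) → 20.1855
  f6: (p4, p13, p2) → 85.0878
  f7: (p4, p13, p15) → 28.2640
  f8: (p4, p5, p15) → 6.4085
  f9: (p4, p8, p7) → 19.7115
  f10: (p4, p5, p7) → 81.9089
  f11: (p12, p16, p2) → 72.2347
  f12: (p12, p11, p2) → 107.5195
  f13: (p12, p11, p7) → 23.7978
  f14: (p12, p16, p14) → 71.5025
  f15: (p12, p3, p14) → 35.8160
  f16: (p12, p3, p7) → 20.8358
  f17: (p10, p3, p7) → 83.8908
  f18: (p10, p5, p7) → 61.2756
  f19: (p10, p3, p14) → 33.3613
  f20: (p10, p13, p14) → 42.0293
  f21: (p10, p13, p15) → 16.3511
  f22: (p10, p5, p15) → 4.2688
Σ area = 994.354

Check V−E+F: 13 − 33 + 22 = 2.

facets=22 area=994.354


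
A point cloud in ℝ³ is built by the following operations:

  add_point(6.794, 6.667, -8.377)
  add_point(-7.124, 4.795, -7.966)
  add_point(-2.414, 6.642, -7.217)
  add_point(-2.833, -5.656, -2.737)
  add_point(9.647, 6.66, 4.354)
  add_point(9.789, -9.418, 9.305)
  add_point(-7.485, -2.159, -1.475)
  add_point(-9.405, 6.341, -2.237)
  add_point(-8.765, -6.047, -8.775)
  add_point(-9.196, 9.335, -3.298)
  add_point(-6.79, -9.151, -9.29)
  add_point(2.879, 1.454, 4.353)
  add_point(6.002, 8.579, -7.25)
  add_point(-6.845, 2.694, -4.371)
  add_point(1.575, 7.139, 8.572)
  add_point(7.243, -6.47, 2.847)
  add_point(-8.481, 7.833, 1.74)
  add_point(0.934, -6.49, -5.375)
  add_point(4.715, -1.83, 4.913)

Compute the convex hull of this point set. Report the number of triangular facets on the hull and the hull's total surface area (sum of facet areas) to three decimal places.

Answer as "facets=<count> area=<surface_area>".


Hull vertices (14/19): indices [0, 1, 4, 5, 6, 7, 8, 9, 10, 12, 14, 15, 16, 17].

Per-facet area ½‖(b−a)×(c−a)‖:
  f1: (p6, p10, p5) → 113.0803
  f2: (p17, p10, p5) → 52.1595
  f3: (p17, p0, p10) → 57.1605
  f4: (p1, p0, p10) → 97.8775
  f5: (p8, p6, p7) → 34.3993
  f6: (p8, p6, p10) → 14.0515
  f7: (p8, p9, p7) → 16.5172
  f8: (p8, p1, p10) → 13.3978
  f9: (p8, p1, p9) → 28.2188
  f10: (p16, p6, p5) → 110.5830
  f11: (p16, p14, p5) → 101.1343
  f12: (p16, p6, p7) → 18.6000
  f13: (p16, p9, p7) → 6.9154
  f14: (p16, p14, p9) → 24.2627
  f15: (p12, p14, p9) → 112.5418
  f16: (p12, p1, p9) → 46.6186
  f17: (p12, p1, p0) → 16.0747
  f18: (p15, p0, p5) → 33.0503
  f19: (p15, p17, p5) → 18.2623
  f20: (p15, p17, p0) → 75.9789
  f21: (p4, p14, p5) → 76.4811
  f22: (p4, p12, p14) → 55.3748
  f23: (p4, p0, p5) → 105.0466
  f24: (p4, p12, p0) → 14.1372
Σ area = 1241.924

Euler: V−E+F = 14−36+24 = 2.

facets=24 area=1241.924


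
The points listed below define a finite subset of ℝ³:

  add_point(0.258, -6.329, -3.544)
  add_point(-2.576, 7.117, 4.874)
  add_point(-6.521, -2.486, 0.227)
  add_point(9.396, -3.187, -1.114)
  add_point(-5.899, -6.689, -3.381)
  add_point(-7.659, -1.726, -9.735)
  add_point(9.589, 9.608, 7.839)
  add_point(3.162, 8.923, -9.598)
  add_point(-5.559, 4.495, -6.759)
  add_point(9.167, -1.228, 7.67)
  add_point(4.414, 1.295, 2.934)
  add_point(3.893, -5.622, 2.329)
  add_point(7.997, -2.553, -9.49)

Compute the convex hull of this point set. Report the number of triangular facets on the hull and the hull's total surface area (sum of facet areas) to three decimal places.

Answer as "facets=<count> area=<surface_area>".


Extreme-point indices: [0, 1, 2, 3, 4, 5, 6, 7, 8, 9, 11, 12] — 12 of 13 on the boundary.

Area of each hull facet:
  f1: (p12, p4, p5) → 62.5299
  f2: (p12, p0, p4) → 20.4361
  f3: (p9, p1, p6) → 67.2802
  f4: (p7, p12, p5) → 87.8458
  f5: (p7, p12, p6) → 115.1121
  f6: (p7, p1, p6) → 98.8020
  f7: (p11, p0, p4) → 18.4729
  f8: (p2, p9, p1) → 82.8073
  f9: (p2, p4, p5) → 22.9944
  f10: (p2, p11, p4) → 30.2763
  f11: (p2, p11, p9) → 40.4343
  f12: (p8, p7, p5) → 31.5855
  f13: (p8, p7, p1) → 62.5527
  f14: (p8, p2, p5) → 33.5741
  f15: (p8, p2, p1) → 53.0721
  f16: (p3, p11, p9) → 28.2004
  f17: (p3, p12, p6) → 57.3984
  f18: (p3, p9, p6) → 47.4920
  f19: (p3, p12, p0) → 39.4633
  f20: (p3, p11, p0) → 24.0561
Σ area = 1024.386

Check V−E+F: 12 − 30 + 20 = 2.

facets=20 area=1024.386
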